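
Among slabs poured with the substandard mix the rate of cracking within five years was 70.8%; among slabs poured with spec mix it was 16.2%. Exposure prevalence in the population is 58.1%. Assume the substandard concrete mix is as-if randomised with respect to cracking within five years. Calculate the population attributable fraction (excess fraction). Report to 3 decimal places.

PAF ≈ 0.662

p₁ = 0.708, p₀ = 0.162.
Overall risk P(Y=1) = π·p₁ + (1−π)·p₀ = 0.581×0.708 + 0.419×0.162 = 0.47923.
Under exogeneity, PAF = [P(Y=1) − p₀] / P(Y=1).
PAF = (0.47923 − 0.162) / 0.47923 ≈ 0.6620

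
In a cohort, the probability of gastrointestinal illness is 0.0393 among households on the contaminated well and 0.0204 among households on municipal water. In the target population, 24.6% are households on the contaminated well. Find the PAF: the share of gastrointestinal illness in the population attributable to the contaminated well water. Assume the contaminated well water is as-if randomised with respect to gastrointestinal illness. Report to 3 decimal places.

PAF ≈ 0.186

Let p₁ = 0.0393, p₀ = 0.0204.
Overall risk P(Y=1) = π·p₁ + (1−π)·p₀ = 0.246×0.0393 + 0.754×0.0204 = 0.025049.
Under exogeneity, PAF = [P(Y=1) − p₀] / P(Y=1).
PAF = (0.025049 − 0.0204) / 0.025049 ≈ 0.1856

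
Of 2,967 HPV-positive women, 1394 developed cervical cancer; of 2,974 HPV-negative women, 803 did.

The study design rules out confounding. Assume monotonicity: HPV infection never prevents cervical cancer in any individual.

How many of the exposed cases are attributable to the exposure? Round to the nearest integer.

about 593 cases

p₁ = P(outcome | exposed) = 1394/2967 = 0.46983
p₀ = P(outcome | unexposed) = 803/2974 = 0.27001
PN = (p₁ − p₀)/p₁ = (0.46983 − 0.27001) / 0.46983 ≈ 0.42532.
Attributable cases ≈ PN × (exposed cases) = 0.42532 × 1394 ≈ 592.89.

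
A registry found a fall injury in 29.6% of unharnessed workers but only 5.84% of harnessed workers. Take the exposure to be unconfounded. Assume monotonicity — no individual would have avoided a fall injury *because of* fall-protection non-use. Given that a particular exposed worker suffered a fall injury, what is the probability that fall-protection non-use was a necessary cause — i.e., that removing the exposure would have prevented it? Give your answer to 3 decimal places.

PN ≈ 0.803

p₁ = 0.296, p₀ = 0.0584.
Under exogeneity and monotonicity, PN = (p₁ − p₀) / p₁.
PN = (0.296 − 0.0584) / 0.296 = 0.2376 / 0.296 ≈ 0.8027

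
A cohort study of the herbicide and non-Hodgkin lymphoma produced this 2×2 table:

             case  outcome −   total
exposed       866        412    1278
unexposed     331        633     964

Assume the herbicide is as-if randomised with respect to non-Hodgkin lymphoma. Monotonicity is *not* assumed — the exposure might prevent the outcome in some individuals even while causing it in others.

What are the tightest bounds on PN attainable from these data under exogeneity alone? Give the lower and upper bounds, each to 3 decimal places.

p₁ = P(outcome | exposed) = 866/1278 = 0.67762
p₀ = P(outcome | unexposed) = 331/964 = 0.34336
Under exogeneity alone the bounds on PN are max{0,(p₁−p₀)/p₁} ≤ PN ≤ min{1,(1−p₀)/p₁}.
  lower = (p₁ − p₀)/p₁ = 0.33426 / 0.67762 ≈ 0.4933
  upper = min{1, (1 − p₀)/p₁} = 0.65664 / 0.67762 ≈ 0.9690

0.493 ≤ PN ≤ 0.969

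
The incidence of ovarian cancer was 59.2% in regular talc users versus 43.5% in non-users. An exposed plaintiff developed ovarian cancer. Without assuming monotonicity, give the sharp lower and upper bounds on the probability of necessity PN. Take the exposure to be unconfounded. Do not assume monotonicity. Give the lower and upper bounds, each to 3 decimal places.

0.265 ≤ PN ≤ 0.954

p₁ = 0.592, p₀ = 0.435.
Under exogeneity alone the bounds on PN are max{0,(p₁−p₀)/p₁} ≤ PN ≤ min{1,(1−p₀)/p₁}.
  lower = (p₁ − p₀)/p₁ = 0.157 / 0.592 ≈ 0.2652
  upper = min{1, (1 − p₀)/p₁} = 0.565 / 0.592 ≈ 0.9544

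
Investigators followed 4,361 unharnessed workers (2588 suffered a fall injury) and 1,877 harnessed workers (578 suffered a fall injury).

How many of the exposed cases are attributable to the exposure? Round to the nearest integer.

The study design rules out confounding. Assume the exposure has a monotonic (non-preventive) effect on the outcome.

about 1245 cases

p₁ = P(outcome | exposed) = 2588/4361 = 0.59344
p₀ = P(outcome | unexposed) = 578/1877 = 0.30794
PN = (p₁ − p₀)/p₁ = (0.59344 − 0.30794) / 0.59344 ≈ 0.48110.
Attributable cases ≈ PN × (exposed cases) = 0.48110 × 2588 ≈ 1245.08.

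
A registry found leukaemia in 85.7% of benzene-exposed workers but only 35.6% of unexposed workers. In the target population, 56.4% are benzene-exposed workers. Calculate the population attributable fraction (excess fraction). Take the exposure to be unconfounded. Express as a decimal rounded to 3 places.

PAF ≈ 0.442

p₁ = 0.857, p₀ = 0.356.
Overall risk P(Y=1) = π·p₁ + (1−π)·p₀ = 0.564×0.857 + 0.436×0.356 = 0.63856.
Under exogeneity, PAF = [P(Y=1) − p₀] / P(Y=1).
PAF = (0.63856 − 0.356) / 0.63856 ≈ 0.4425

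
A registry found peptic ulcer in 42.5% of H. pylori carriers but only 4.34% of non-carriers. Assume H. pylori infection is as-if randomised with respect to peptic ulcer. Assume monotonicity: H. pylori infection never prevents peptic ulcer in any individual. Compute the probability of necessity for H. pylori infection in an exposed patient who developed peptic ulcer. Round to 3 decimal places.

p₁ = 0.425, p₀ = 0.0434.
Under exogeneity and monotonicity, PN = (p₁ − p₀) / p₁.
PN = (0.425 − 0.0434) / 0.425 = 0.3816 / 0.425 ≈ 0.8979

PN ≈ 0.898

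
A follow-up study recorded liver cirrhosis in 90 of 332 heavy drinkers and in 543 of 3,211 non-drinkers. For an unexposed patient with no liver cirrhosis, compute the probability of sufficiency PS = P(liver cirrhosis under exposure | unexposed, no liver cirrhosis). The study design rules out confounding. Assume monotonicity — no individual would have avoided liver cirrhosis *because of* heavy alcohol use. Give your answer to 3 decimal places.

PS ≈ 0.123

p₁ = P(outcome | exposed) = 90/332 = 0.27108
p₀ = P(outcome | unexposed) = 543/3211 = 0.16911
Under exogeneity and monotonicity, PS = (p₁ − p₀) / (1 − p₀).
PS = (0.27108 − 0.16911) / (1 − 0.16911) = 0.10198 / 0.83089 ≈ 0.1227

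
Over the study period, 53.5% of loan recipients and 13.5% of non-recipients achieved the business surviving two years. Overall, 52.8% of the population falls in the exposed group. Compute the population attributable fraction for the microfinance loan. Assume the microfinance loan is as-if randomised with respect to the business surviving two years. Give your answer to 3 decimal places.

p₁ = 0.535, p₀ = 0.135.
Overall risk P(Y=1) = π·p₁ + (1−π)·p₀ = 0.528×0.535 + 0.472×0.135 = 0.3462.
Under exogeneity, PAF = [P(Y=1) − p₀] / P(Y=1).
PAF = (0.3462 − 0.135) / 0.3462 ≈ 0.6101

PAF ≈ 0.610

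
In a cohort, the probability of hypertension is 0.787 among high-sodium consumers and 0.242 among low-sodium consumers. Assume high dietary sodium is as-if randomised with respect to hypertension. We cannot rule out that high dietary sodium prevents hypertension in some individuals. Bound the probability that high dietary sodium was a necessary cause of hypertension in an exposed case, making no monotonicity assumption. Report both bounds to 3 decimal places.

0.693 ≤ PN ≤ 0.963

Let p₁ = 0.787, p₀ = 0.242.
Under exogeneity alone the bounds on PN are max{0,(p₁−p₀)/p₁} ≤ PN ≤ min{1,(1−p₀)/p₁}.
  lower = (p₁ − p₀)/p₁ = 0.545 / 0.787 ≈ 0.6925
  upper = min{1, (1 − p₀)/p₁} = 0.758 / 0.787 ≈ 0.9632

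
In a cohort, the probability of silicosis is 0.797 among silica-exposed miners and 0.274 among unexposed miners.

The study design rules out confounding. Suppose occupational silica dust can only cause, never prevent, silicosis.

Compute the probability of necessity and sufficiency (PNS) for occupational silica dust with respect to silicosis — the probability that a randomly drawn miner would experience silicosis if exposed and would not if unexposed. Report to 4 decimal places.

Let p₁ = 0.797, p₀ = 0.274.
Under exogeneity and monotonicity, PNS = p₁ − p₀.
PNS = 0.797 − 0.274 = 0.523

PNS ≈ 0.5230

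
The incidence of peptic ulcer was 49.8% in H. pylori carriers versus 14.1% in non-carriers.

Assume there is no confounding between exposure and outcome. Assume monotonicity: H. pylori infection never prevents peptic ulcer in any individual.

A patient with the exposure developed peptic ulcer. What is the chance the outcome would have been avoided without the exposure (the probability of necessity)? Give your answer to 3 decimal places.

p₁ = 0.498, p₀ = 0.141.
Under exogeneity and monotonicity, PN = (p₁ − p₀) / p₁.
PN = (0.498 − 0.141) / 0.498 = 0.357 / 0.498 ≈ 0.7169

PN ≈ 0.717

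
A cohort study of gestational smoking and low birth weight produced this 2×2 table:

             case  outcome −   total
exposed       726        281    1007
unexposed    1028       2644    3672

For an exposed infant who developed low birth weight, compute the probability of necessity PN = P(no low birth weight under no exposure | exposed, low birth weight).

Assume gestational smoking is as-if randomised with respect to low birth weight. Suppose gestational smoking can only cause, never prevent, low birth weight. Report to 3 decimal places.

p₁ = P(outcome | exposed) = 726/1007 = 0.72095
p₀ = P(outcome | unexposed) = 1028/3672 = 0.27996
Under exogeneity and monotonicity, PN = (p₁ − p₀) / p₁.
PN = (0.72095 − 0.27996) / 0.72095 = 0.441 / 0.72095 ≈ 0.6117

PN ≈ 0.612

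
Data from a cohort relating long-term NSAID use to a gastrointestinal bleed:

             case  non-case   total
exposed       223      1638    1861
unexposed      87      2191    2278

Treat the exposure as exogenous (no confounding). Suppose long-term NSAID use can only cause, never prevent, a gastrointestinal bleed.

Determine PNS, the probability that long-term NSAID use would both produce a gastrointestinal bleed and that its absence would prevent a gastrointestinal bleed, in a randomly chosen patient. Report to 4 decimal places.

PNS ≈ 0.0816

p₁ = P(outcome | exposed) = 223/1861 = 0.11983
p₀ = P(outcome | unexposed) = 87/2278 = 0.038191
Under exogeneity and monotonicity, PNS = p₁ − p₀.
PNS = 0.11983 − 0.038191 = 0.081637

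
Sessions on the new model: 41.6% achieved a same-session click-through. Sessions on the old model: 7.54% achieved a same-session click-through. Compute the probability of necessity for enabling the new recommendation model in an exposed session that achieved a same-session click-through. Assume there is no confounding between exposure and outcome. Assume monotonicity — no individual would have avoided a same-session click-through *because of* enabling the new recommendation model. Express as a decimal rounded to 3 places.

p₁ = 0.416, p₀ = 0.0754.
Under exogeneity and monotonicity, PN = (p₁ − p₀) / p₁.
PN = (0.416 − 0.0754) / 0.416 = 0.3406 / 0.416 ≈ 0.8187

PN ≈ 0.819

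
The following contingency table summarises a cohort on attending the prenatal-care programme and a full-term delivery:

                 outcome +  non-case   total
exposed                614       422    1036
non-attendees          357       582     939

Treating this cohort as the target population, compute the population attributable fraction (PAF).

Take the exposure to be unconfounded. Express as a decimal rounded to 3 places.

p₁ = P(outcome | exposed) = 614/1036 = 0.59266
p₀ = P(outcome | unexposed) = 357/939 = 0.38019
Exposure prevalence π = 1036/1975 = 0.52456; overall risk P(Y=1) = 0.49165.
Under exogeneity, PAF = [P(Y=1) − p₀]/P(Y=1).
PAF = (0.49165 − 0.38019) / 0.49165 ≈ 0.2267

PAF ≈ 0.227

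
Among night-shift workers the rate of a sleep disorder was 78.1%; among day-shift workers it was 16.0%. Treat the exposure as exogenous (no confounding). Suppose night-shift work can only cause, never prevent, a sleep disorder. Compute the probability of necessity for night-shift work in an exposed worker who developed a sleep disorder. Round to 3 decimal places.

p₁ = 0.781, p₀ = 0.16.
Under exogeneity and monotonicity, PN = (p₁ − p₀) / p₁.
PN = (0.781 − 0.16) / 0.781 = 0.621 / 0.781 ≈ 0.7951

PN ≈ 0.795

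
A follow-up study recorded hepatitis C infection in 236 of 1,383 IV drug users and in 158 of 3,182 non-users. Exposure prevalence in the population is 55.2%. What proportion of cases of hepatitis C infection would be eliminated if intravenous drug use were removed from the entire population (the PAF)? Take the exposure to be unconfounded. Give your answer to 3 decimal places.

p₁ = P(outcome | exposed) = 236/1383 = 0.17064
p₀ = P(outcome | unexposed) = 158/3182 = 0.049654
Overall risk P(Y=1) = π·p₁ + (1−π)·p₀ = 0.552×0.17064 + 0.448×0.049654 = 0.11644.
Under exogeneity, PAF = [P(Y=1) − p₀] / P(Y=1).
PAF = (0.11644 − 0.049654) / 0.11644 ≈ 0.5736

PAF ≈ 0.574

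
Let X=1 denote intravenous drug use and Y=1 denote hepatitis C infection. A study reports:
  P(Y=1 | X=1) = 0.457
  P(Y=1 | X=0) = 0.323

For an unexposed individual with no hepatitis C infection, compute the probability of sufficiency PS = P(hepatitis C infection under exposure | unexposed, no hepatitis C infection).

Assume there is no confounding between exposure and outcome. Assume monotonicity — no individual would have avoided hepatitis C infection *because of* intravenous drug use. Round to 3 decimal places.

Let p₁ = 0.457, p₀ = 0.323.
Under exogeneity and monotonicity, PS = (p₁ − p₀) / (1 − p₀).
PS = (0.457 − 0.323) / (1 − 0.323) = 0.134 / 0.677 ≈ 0.1979

PS ≈ 0.198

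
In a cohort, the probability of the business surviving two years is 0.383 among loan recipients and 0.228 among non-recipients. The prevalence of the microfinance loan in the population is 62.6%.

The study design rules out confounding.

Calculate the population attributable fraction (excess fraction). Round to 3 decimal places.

Let p₁ = 0.383, p₀ = 0.228.
Overall risk P(Y=1) = π·p₁ + (1−π)·p₀ = 0.626×0.383 + 0.374×0.228 = 0.32503.
Under exogeneity, PAF = [P(Y=1) − p₀] / P(Y=1).
PAF = (0.32503 − 0.228) / 0.32503 ≈ 0.2985

PAF ≈ 0.299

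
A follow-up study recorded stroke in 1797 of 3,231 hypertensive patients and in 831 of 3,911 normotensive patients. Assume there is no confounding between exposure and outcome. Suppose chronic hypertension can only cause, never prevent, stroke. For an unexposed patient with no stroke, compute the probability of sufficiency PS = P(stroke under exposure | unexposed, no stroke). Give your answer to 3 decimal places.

PS ≈ 0.436

p₁ = P(outcome | exposed) = 1797/3231 = 0.55617
p₀ = P(outcome | unexposed) = 831/3911 = 0.21248
Under exogeneity and monotonicity, PS = (p₁ − p₀) / (1 − p₀).
PS = (0.55617 − 0.21248) / (1 − 0.21248) = 0.3437 / 0.78752 ≈ 0.4364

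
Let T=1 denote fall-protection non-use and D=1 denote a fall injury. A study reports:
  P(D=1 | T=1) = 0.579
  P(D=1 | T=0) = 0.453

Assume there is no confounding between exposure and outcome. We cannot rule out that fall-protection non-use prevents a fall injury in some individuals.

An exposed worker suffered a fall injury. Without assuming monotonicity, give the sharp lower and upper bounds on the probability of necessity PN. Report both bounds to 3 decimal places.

0.218 ≤ PN ≤ 0.945

Let p₁ = 0.579, p₀ = 0.453.
Under exogeneity alone the bounds on PN are max{0,(p₁−p₀)/p₁} ≤ PN ≤ min{1,(1−p₀)/p₁}.
  lower = (p₁ − p₀)/p₁ = 0.126 / 0.579 ≈ 0.2176
  upper = min{1, (1 − p₀)/p₁} = 0.547 / 0.579 ≈ 0.9447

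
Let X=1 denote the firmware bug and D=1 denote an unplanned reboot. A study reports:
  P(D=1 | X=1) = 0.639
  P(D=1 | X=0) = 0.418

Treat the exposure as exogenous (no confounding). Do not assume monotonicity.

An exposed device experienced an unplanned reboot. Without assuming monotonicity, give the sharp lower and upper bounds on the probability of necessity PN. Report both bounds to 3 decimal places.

0.346 ≤ PN ≤ 0.911

Let p₁ = 0.639, p₀ = 0.418.
Under exogeneity alone the bounds on PN are max{0,(p₁−p₀)/p₁} ≤ PN ≤ min{1,(1−p₀)/p₁}.
  lower = (p₁ − p₀)/p₁ = 0.221 / 0.639 ≈ 0.3459
  upper = min{1, (1 − p₀)/p₁} = 0.582 / 0.639 ≈ 0.9108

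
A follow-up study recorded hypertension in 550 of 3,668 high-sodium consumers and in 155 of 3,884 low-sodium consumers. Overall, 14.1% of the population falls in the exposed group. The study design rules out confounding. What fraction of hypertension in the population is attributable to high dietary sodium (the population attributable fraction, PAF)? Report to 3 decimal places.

p₁ = P(outcome | exposed) = 550/3668 = 0.14995
p₀ = P(outcome | unexposed) = 155/3884 = 0.039907
Overall risk P(Y=1) = π·p₁ + (1−π)·p₀ = 0.141×0.14995 + 0.859×0.039907 = 0.055423.
Under exogeneity, PAF = [P(Y=1) − p₀] / P(Y=1).
PAF = (0.055423 − 0.039907) / 0.055423 ≈ 0.2799

PAF ≈ 0.280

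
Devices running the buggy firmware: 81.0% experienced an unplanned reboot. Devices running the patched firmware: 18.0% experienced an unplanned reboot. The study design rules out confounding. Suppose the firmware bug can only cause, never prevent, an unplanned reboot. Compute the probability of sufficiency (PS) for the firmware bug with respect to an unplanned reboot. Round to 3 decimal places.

PS ≈ 0.768

p₁ = 0.81, p₀ = 0.18.
Under exogeneity and monotonicity, PS = (p₁ − p₀) / (1 − p₀).
PS = (0.81 − 0.18) / (1 − 0.18) = 0.63 / 0.82 ≈ 0.7683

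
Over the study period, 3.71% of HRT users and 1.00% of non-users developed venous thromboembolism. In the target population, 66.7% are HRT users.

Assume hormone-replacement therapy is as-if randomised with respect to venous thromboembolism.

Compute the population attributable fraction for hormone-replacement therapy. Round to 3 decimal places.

p₁ = 0.0371, p₀ = 0.01.
Overall risk P(Y=1) = π·p₁ + (1−π)·p₀ = 0.667×0.0371 + 0.333×0.01 = 0.028076.
Under exogeneity, PAF = [P(Y=1) − p₀] / P(Y=1).
PAF = (0.028076 − 0.01) / 0.028076 ≈ 0.6438

PAF ≈ 0.644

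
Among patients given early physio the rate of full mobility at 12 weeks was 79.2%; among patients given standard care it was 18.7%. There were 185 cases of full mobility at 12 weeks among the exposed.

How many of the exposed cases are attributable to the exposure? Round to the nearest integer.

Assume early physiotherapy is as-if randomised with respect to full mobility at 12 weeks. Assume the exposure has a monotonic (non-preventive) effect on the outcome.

p₁ = 0.792, p₀ = 0.187.
PN = (p₁ − p₀)/p₁ = (0.792 − 0.187) / 0.792 ≈ 0.76389.
Attributable cases ≈ PN × (exposed cases) = 0.76389 × 185 ≈ 141.32.

about 141 cases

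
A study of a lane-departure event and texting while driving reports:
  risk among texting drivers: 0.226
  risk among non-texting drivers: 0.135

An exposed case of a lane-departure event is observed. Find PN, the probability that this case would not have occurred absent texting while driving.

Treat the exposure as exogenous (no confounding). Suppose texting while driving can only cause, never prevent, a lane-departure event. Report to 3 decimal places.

PN ≈ 0.403

Let p₁ = 0.226, p₀ = 0.135.
Under exogeneity and monotonicity, PN = (p₁ − p₀) / p₁.
PN = (0.226 − 0.135) / 0.226 = 0.091 / 0.226 ≈ 0.4027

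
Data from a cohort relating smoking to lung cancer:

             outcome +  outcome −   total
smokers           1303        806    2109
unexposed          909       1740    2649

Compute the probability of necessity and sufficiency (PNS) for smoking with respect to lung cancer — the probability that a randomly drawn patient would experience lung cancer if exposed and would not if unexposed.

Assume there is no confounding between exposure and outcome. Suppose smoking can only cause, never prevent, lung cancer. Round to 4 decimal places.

p₁ = P(outcome | exposed) = 1303/2109 = 0.61783
p₀ = P(outcome | unexposed) = 909/2649 = 0.34315
Under exogeneity and monotonicity, PNS = p₁ − p₀.
PNS = 0.61783 − 0.34315 = 0.27468

PNS ≈ 0.2747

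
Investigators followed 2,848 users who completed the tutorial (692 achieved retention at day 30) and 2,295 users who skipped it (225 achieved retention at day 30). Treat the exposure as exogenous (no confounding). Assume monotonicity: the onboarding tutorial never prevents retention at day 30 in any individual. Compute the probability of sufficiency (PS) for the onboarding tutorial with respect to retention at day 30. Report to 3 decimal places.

PS ≈ 0.161

p₁ = P(outcome | exposed) = 692/2848 = 0.24298
p₀ = P(outcome | unexposed) = 225/2295 = 0.098039
Under exogeneity and monotonicity, PS = (p₁ − p₀) / (1 − p₀).
PS = (0.24298 − 0.098039) / (1 − 0.098039) = 0.14494 / 0.90196 ≈ 0.1607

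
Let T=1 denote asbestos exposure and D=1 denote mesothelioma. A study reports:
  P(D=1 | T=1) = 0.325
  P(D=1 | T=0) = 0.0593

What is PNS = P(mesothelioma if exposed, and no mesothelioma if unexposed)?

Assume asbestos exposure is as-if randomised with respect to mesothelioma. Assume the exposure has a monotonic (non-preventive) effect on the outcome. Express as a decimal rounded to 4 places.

PNS ≈ 0.2657

Let p₁ = 0.325, p₀ = 0.0593.
Under exogeneity and monotonicity, PNS = p₁ − p₀.
PNS = 0.325 − 0.0593 = 0.2657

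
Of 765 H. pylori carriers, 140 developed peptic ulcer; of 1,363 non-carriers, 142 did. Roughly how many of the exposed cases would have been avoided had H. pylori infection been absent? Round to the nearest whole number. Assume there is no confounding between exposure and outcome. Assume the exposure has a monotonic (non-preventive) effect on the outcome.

about 60 cases

p₁ = P(outcome | exposed) = 140/765 = 0.18301
p₀ = P(outcome | unexposed) = 142/1363 = 0.10418
PN = (p₁ − p₀)/p₁ = (0.18301 − 0.10418) / 0.18301 ≈ 0.43072.
Attributable cases ≈ PN × (exposed cases) = 0.43072 × 140 ≈ 60.30.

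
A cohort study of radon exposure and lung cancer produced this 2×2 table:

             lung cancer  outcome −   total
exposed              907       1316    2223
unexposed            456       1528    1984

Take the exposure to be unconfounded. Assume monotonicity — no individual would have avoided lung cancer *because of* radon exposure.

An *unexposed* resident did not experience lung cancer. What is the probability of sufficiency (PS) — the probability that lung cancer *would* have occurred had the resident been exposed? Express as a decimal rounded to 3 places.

p₁ = P(outcome | exposed) = 907/2223 = 0.40801
p₀ = P(outcome | unexposed) = 456/1984 = 0.22984
Under exogeneity and monotonicity, PS = (p₁ − p₀)/(1 − p₀).
PS = (0.40801 − 0.22984) / 0.77016 ≈ 0.2313

PS ≈ 0.231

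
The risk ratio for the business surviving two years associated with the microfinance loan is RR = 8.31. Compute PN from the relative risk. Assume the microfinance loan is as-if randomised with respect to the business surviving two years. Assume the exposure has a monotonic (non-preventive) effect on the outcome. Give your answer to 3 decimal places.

Under exogeneity and monotonicity, PN = (RR − 1) / RR = 1 − 1/RR.
PN = (8.31 − 1) / 8.31 = 7.31 / 8.31 ≈ 0.8797

PN ≈ 0.880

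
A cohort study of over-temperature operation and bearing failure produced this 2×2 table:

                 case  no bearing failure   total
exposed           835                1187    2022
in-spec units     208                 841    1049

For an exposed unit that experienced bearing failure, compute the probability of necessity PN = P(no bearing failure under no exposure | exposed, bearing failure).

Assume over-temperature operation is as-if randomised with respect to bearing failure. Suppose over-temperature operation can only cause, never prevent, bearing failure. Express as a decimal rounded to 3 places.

PN ≈ 0.520

p₁ = P(outcome | exposed) = 835/2022 = 0.41296
p₀ = P(outcome | unexposed) = 208/1049 = 0.19828
Under exogeneity and monotonicity, PN = (p₁ − p₀) / p₁.
PN = (0.41296 − 0.19828) / 0.41296 = 0.21467 / 0.41296 ≈ 0.5198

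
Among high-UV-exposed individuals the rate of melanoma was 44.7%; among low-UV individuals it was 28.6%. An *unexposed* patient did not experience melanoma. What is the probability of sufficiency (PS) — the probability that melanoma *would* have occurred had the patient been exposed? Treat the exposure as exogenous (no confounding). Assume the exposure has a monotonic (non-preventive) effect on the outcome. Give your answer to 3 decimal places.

PS ≈ 0.225

p₁ = 0.447, p₀ = 0.286.
Under exogeneity and monotonicity, PS = (p₁ − p₀) / (1 − p₀).
PS = (0.447 − 0.286) / (1 − 0.286) = 0.161 / 0.714 ≈ 0.2255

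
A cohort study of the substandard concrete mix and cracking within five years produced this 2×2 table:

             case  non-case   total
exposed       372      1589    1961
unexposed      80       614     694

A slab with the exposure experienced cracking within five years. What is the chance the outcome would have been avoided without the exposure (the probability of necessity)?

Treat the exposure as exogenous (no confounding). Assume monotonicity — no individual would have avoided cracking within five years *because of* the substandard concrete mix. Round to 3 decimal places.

PN ≈ 0.392

p₁ = P(outcome | exposed) = 372/1961 = 0.1897
p₀ = P(outcome | unexposed) = 80/694 = 0.11527
Under exogeneity and monotonicity, PN = (p₁ − p₀)/p₁.
PN = (0.1897 − 0.11527) / 0.1897 ≈ 0.3923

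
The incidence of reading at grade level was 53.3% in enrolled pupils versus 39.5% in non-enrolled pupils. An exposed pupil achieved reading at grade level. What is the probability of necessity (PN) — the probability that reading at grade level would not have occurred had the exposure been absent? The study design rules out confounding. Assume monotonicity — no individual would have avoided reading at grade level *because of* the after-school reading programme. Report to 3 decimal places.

p₁ = 0.533, p₀ = 0.395.
Under exogeneity and monotonicity, PN = (p₁ − p₀) / p₁.
PN = (0.533 − 0.395) / 0.533 = 0.138 / 0.533 ≈ 0.2589

PN ≈ 0.259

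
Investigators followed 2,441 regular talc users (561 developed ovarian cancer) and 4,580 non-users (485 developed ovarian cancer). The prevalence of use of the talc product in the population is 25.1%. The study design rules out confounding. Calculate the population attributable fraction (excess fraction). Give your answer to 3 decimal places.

PAF ≈ 0.227

p₁ = P(outcome | exposed) = 561/2441 = 0.22982
p₀ = P(outcome | unexposed) = 485/4580 = 0.1059
Overall risk P(Y=1) = π·p₁ + (1−π)·p₀ = 0.251×0.22982 + 0.749×0.1059 = 0.137.
Under exogeneity, PAF = [P(Y=1) − p₀] / P(Y=1).
PAF = (0.137 − 0.1059) / 0.137 ≈ 0.2270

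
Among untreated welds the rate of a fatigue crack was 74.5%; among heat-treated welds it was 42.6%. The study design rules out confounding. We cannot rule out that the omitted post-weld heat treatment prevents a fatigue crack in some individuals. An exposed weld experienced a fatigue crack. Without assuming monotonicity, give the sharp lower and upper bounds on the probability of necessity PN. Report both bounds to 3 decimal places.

0.428 ≤ PN ≤ 0.770

p₁ = 0.745, p₀ = 0.426.
Under exogeneity alone the bounds on PN are max{0,(p₁−p₀)/p₁} ≤ PN ≤ min{1,(1−p₀)/p₁}.
  lower = (p₁ − p₀)/p₁ = 0.319 / 0.745 ≈ 0.4282
  upper = min{1, (1 − p₀)/p₁} = 0.574 / 0.745 ≈ 0.7705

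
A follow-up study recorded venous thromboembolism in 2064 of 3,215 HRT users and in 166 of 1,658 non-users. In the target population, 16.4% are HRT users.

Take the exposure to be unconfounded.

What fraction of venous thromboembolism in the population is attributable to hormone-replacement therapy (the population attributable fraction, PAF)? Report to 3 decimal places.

PAF ≈ 0.470

p₁ = P(outcome | exposed) = 2064/3215 = 0.64199
p₀ = P(outcome | unexposed) = 166/1658 = 0.10012
Overall risk P(Y=1) = π·p₁ + (1−π)·p₀ = 0.164×0.64199 + 0.836×0.10012 = 0.18899.
Under exogeneity, PAF = [P(Y=1) − p₀] / P(Y=1).
PAF = (0.18899 − 0.10012) / 0.18899 ≈ 0.4702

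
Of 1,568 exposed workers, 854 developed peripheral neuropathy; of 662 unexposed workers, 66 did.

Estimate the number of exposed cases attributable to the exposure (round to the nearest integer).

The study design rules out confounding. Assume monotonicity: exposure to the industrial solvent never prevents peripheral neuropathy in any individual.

about 698 cases

p₁ = P(outcome | exposed) = 854/1568 = 0.54464
p₀ = P(outcome | unexposed) = 66/662 = 0.099698
PN = (p₁ − p₀)/p₁ = (0.54464 − 0.099698) / 0.54464 ≈ 0.81695.
Attributable cases ≈ PN × (exposed cases) = 0.81695 × 854 ≈ 697.67.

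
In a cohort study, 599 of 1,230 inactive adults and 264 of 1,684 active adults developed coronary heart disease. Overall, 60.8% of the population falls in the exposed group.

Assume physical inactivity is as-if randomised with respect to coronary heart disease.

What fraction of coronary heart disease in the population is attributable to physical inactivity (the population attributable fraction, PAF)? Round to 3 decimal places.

p₁ = P(outcome | exposed) = 599/1230 = 0.48699
p₀ = P(outcome | unexposed) = 264/1684 = 0.15677
Overall risk P(Y=1) = π·p₁ + (1−π)·p₀ = 0.608×0.48699 + 0.392×0.15677 = 0.35754.
Under exogeneity, PAF = [P(Y=1) − p₀] / P(Y=1).
PAF = (0.35754 − 0.15677) / 0.35754 ≈ 0.5615

PAF ≈ 0.562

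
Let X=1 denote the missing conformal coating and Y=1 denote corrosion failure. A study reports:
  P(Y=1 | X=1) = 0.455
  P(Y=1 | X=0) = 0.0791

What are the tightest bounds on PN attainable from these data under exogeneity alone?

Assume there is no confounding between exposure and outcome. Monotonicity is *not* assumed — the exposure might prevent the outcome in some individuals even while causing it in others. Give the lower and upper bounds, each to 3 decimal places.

Let p₁ = 0.455, p₀ = 0.0791.
Under exogeneity alone the bounds on PN are max{0,(p₁−p₀)/p₁} ≤ PN ≤ min{1,(1−p₀)/p₁}.
  lower = (p₁ − p₀)/p₁ = 0.3759 / 0.455 ≈ 0.8262
  upper = min{1, (1 − p₀)/p₁} = 0.9209 / 0.455 ≈ 2.0240 → capped at 1

0.826 ≤ PN ≤ 1.000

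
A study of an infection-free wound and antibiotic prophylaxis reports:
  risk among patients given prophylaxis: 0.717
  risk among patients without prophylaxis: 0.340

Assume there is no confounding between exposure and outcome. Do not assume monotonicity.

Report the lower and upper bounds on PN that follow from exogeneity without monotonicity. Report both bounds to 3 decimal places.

Let p₁ = 0.717, p₀ = 0.34.
Under exogeneity alone the bounds on PN are max{0,(p₁−p₀)/p₁} ≤ PN ≤ min{1,(1−p₀)/p₁}.
  lower = (p₁ − p₀)/p₁ = 0.377 / 0.717 ≈ 0.5258
  upper = min{1, (1 − p₀)/p₁} = 0.66 / 0.717 ≈ 0.9205

0.526 ≤ PN ≤ 0.921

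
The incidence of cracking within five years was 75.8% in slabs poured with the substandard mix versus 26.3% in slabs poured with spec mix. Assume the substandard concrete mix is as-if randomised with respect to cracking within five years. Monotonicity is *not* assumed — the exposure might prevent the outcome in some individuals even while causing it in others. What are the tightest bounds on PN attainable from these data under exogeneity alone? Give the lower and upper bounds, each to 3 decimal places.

p₁ = 0.758, p₀ = 0.263.
Under exogeneity alone the bounds on PN are max{0,(p₁−p₀)/p₁} ≤ PN ≤ min{1,(1−p₀)/p₁}.
  lower = (p₁ − p₀)/p₁ = 0.495 / 0.758 ≈ 0.6530
  upper = min{1, (1 − p₀)/p₁} = 0.737 / 0.758 ≈ 0.9723

0.653 ≤ PN ≤ 0.972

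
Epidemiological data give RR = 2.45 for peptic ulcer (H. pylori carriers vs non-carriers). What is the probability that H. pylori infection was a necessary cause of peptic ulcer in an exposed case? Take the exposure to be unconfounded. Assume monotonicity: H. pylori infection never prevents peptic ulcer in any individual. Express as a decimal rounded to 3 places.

Under exogeneity and monotonicity, PN = (RR − 1) / RR = 1 − 1/RR.
PN = (2.45 − 1) / 2.45 = 1.45 / 2.45 ≈ 0.5918

PN ≈ 0.592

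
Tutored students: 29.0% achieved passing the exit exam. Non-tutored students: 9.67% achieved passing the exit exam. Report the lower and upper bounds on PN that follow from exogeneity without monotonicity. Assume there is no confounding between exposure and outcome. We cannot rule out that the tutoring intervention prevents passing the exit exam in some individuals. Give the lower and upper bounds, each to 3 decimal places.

0.667 ≤ PN ≤ 1.000

p₁ = 0.29, p₀ = 0.0967.
Under exogeneity alone the bounds on PN are max{0,(p₁−p₀)/p₁} ≤ PN ≤ min{1,(1−p₀)/p₁}.
  lower = (p₁ − p₀)/p₁ = 0.1933 / 0.29 ≈ 0.6666
  upper = min{1, (1 − p₀)/p₁} = 0.9033 / 0.29 ≈ 3.1148 → capped at 1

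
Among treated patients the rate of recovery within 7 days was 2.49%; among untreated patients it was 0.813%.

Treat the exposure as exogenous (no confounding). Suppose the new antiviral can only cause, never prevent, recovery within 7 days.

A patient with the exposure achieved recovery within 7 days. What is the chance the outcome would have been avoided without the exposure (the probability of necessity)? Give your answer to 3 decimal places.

p₁ = 0.0249, p₀ = 0.00813.
Under exogeneity and monotonicity, PN = (p₁ − p₀) / p₁.
PN = (0.0249 − 0.00813) / 0.0249 = 0.01677 / 0.0249 ≈ 0.6735

PN ≈ 0.673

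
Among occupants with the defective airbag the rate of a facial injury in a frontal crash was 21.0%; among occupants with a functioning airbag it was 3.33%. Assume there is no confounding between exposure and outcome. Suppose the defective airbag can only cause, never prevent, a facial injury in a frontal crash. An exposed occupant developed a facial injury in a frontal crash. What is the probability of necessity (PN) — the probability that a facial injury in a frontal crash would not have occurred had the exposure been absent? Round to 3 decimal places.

PN ≈ 0.841

p₁ = 0.21, p₀ = 0.0333.
Under exogeneity and monotonicity, PN = (p₁ − p₀) / p₁.
PN = (0.21 − 0.0333) / 0.21 = 0.1767 / 0.21 ≈ 0.8414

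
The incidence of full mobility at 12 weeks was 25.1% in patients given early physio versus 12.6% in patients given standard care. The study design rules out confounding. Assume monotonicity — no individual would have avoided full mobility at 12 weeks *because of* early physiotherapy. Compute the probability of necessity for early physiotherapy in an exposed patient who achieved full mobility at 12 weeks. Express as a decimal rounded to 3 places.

p₁ = 0.251, p₀ = 0.126.
Under exogeneity and monotonicity, PN = (p₁ − p₀) / p₁.
PN = (0.251 − 0.126) / 0.251 = 0.125 / 0.251 ≈ 0.4980

PN ≈ 0.498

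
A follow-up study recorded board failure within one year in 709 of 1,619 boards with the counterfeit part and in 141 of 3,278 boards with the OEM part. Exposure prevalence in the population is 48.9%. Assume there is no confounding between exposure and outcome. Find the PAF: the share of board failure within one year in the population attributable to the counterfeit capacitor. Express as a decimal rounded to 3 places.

p₁ = P(outcome | exposed) = 709/1619 = 0.43792
p₀ = P(outcome | unexposed) = 141/3278 = 0.043014
Overall risk P(Y=1) = π·p₁ + (1−π)·p₀ = 0.489×0.43792 + 0.511×0.043014 = 0.23613.
Under exogeneity, PAF = [P(Y=1) − p₀] / P(Y=1).
PAF = (0.23613 − 0.043014) / 0.23613 ≈ 0.8178

PAF ≈ 0.818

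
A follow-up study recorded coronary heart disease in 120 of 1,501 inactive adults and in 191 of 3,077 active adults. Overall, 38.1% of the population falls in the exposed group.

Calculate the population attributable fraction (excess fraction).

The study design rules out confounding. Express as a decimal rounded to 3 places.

p₁ = P(outcome | exposed) = 120/1501 = 0.079947
p₀ = P(outcome | unexposed) = 191/3077 = 0.062073
Overall risk P(Y=1) = π·p₁ + (1−π)·p₀ = 0.381×0.079947 + 0.619×0.062073 = 0.068883.
Under exogeneity, PAF = [P(Y=1) − p₀] / P(Y=1).
PAF = (0.068883 − 0.062073) / 0.068883 ≈ 0.0989

PAF ≈ 0.099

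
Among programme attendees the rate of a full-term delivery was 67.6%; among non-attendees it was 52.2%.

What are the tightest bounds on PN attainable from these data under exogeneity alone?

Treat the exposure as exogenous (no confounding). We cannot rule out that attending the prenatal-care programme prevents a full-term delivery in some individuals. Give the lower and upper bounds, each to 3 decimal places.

p₁ = 0.676, p₀ = 0.522.
Under exogeneity alone the bounds on PN are max{0,(p₁−p₀)/p₁} ≤ PN ≤ min{1,(1−p₀)/p₁}.
  lower = (p₁ − p₀)/p₁ = 0.154 / 0.676 ≈ 0.2278
  upper = min{1, (1 − p₀)/p₁} = 0.478 / 0.676 ≈ 0.7071

0.228 ≤ PN ≤ 0.707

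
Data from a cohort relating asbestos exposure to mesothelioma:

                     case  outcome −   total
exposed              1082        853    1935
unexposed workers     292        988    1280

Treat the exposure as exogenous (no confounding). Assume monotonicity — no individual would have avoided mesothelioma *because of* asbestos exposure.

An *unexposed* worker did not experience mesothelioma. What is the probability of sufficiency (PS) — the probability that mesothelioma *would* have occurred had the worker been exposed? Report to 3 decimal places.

PS ≈ 0.429

p₁ = P(outcome | exposed) = 1082/1935 = 0.55917
p₀ = P(outcome | unexposed) = 292/1280 = 0.22812
Under exogeneity and monotonicity, PS = (p₁ − p₀)/(1 − p₀).
PS = (0.55917 − 0.22812) / 0.77187 ≈ 0.4289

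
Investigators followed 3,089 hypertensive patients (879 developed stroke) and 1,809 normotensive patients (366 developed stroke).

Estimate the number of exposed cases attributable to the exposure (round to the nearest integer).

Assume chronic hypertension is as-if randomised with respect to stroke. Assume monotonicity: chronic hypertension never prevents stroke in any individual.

about 254 cases

p₁ = P(outcome | exposed) = 879/3089 = 0.28456
p₀ = P(outcome | unexposed) = 366/1809 = 0.20232
PN = (p₁ − p₀)/p₁ = (0.28456 − 0.20232) / 0.28456 ≈ 0.28900.
Attributable cases ≈ PN × (exposed cases) = 0.28900 × 879 ≈ 254.03.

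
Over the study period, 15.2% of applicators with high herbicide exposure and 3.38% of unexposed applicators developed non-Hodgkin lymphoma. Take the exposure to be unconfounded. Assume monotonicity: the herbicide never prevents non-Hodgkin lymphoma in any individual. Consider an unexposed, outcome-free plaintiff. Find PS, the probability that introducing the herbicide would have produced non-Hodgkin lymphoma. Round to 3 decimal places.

PS ≈ 0.122

p₁ = 0.152, p₀ = 0.0338.
Under exogeneity and monotonicity, PS = (p₁ − p₀) / (1 − p₀).
PS = (0.152 − 0.0338) / (1 − 0.0338) = 0.1182 / 0.9662 ≈ 0.1223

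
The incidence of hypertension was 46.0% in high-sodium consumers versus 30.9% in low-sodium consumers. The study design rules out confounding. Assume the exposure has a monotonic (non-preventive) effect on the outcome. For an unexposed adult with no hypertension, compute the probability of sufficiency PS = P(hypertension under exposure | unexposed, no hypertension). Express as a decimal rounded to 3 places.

PS ≈ 0.219

p₁ = 0.46, p₀ = 0.309.
Under exogeneity and monotonicity, PS = (p₁ − p₀) / (1 − p₀).
PS = (0.46 − 0.309) / (1 − 0.309) = 0.151 / 0.691 ≈ 0.2185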